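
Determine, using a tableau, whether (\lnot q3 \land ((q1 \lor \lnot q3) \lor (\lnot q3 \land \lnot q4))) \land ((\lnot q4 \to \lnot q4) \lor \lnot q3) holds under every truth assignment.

Assume the negation and expand:
Initial set: {\lnot ((\lnot q3 \land ((q1 \lor \lnot q3) \lor (\lnot q3 \land \lnot q4))) \land ((\lnot q4 \to \lnot q4) \lor \lnot q3))}.
\lnot ((\lnot q3 \land ((q1 \lor \lnot q3) \lor (\lnot q3 \land \lnot q4))) \land ((\lnot q4 \to \lnot q4) \lor \lnot q3)): β-rule — branch into \lnot (\lnot q3 \land ((q1 \lor \lnot q3) \lor (\lnot q3 \land \lnot q4)))  //  \lnot ((\lnot q4 \to \lnot q4) \lor \lnot q3).
  branch 1 (add \lnot (\lnot q3 \land ((q1 \lor \lnot q3) \lor (\lnot q3 \land \lnot q4)))):
    \lnot (\lnot q3 \land ((q1 \lor \lnot q3) \lor (\lnot q3 \land \lnot q4))): β-rule — branch into \lnot \lnot q3  //  \lnot ((q1 \lor \lnot q3) \lor (\lnot q3 \land \lnot q4)).
      branch 1.1 (add \lnot \lnot q3):
        ○ open, literals {q3=true}.
      branch 1.2 (add \lnot ((q1 \lor \lnot q3) \lor (\lnot q3 \land \lnot q4))):
        \lnot ((q1 \lor \lnot q3) \lor (\lnot q3 \land \lnot q4)): α-rule — add \lnot (q1 \lor \lnot q3), \lnot (\lnot q3 \land \lnot q4).
        \lnot (q1 \lor \lnot q3): α-rule — add \lnot q1, \lnot \lnot q3.
        \lnot (\lnot q3 \land \lnot q4): β-rule — branch into \lnot \lnot q3  //  \lnot \lnot q4.
          branch 1.2.1 (add \lnot \lnot q3):
            ○ open, literals {q1=false, q3=true}.
          branch 1.2.2 (add \lnot \lnot q4):
            ○ open, literals {q1=false, q3=true, q4=true}.
  branch 2 (add \lnot ((\lnot q4 \to \lnot q4) \lor \lnot q3)):
    \lnot ((\lnot q4 \to \lnot q4) \lor \lnot q3): α-rule — add \lnot (\lnot q4 \to \lnot q4), \lnot \lnot q3.
    \lnot (\lnot q4 \to \lnot q4): α-rule — add \lnot q4, \lnot \lnot q4.
    × closes — contains both q4 and \lnot q4.
1 branch closed, 3 open.
An open branch gives a countermodel: q3=true (unmentioned atoms arbitrary); under it the original formula is false.

Not valid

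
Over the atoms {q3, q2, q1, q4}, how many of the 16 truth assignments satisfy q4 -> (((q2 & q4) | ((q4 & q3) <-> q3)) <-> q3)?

Initial set: {(q4 -> (((q2 & q4) | ((q4 & q3) <-> q3)) <-> q3))}.
(q4 -> (((q2 & q4) | ((q4 & q3) <-> q3)) <-> q3)): β-rule — branch into ~q4  //  (((q2 & q4) | ((q4 & q3) <-> q3)) <-> q3).
  branch 1 (add ~q4):
    ○ open, literals {q4=false}.
  branch 2 (add (((q2 & q4) | ((q4 & q3) <-> q3)) <-> q3)):
    (((q2 & q4) | ((q4 & q3) <-> q3)) <-> q3): β-rule — branch into ((q2 & q4) | ((q4 & q3) <-> q3)), q3  //  ~((q2 & q4) | ((q4 & q3) <-> q3)), ~q3.
      branch 2.1 (add ((q2 & q4) | ((q4 & q3) <-> q3)), q3):
        ((q2 & q4) | ((q4 & q3) <-> q3)): β-rule — branch into (q2 & q4)  //  ((q4 & q3) <-> q3).
          branch 2.1.1 (add (q2 & q4)):
            (q2 & q4): α-rule — add q2, q4.
            ○ open, literals {q2=true, q3=true, q4=true}.
          branch 2.1.2 (add ((q4 & q3) <-> q3)):
            ((q4 & q3) <-> q3): β-rule — branch into (q4 & q3), q3  //  ~(q4 & q3), ~q3.
              branch 2.1.2.1 (add (q4 & q3), q3):
                (q4 & q3): α-rule — add q4, q3.
                ○ open, literals {q3=true, q4=true}.
              branch 2.1.2.2 (add ~(q4 & q3), ~q3):
                × closes — contains both q3 and ~q3.
      branch 2.2 (add ~((q2 & q4) | ((q4 & q3) <-> q3)), ~q3):
        ~((q2 & q4) | ((q4 & q3) <-> q3)): α-rule — add ~(q2 & q4), ~((q4 & q3) <-> q3).
        ~(q2 & q4): β-rule — branch into ~q2  //  ~q4.
          branch 2.2.1 (add ~q2):
            ~((q4 & q3) <-> q3): β-rule — branch into (q4 & q3), ~q3  //  ~(q4 & q3), q3.
              branch 2.2.1.1 (add (q4 & q3), ~q3):
                (q4 & q3): α-rule — add q4, q3.
                × closes — contains both q3 and ~q3.
              branch 2.2.1.2 (add ~(q4 & q3), q3):
                × closes — contains both q3 and ~q3.
          branch 2.2.2 (add ~q4):
            ~((q4 & q3) <-> q3): β-rule — branch into (q4 & q3), ~q3  //  ~(q4 & q3), q3.
              branch 2.2.2.1 (add (q4 & q3), ~q3):
                (q4 & q3): α-rule — add q4, q3.
                × closes — contains both q4 and ~q4.
              branch 2.2.2.2 (add ~(q4 & q3), q3):
                × closes — contains both q3 and ~q3.
5 branches closed, 3 open.
Each open branch fixes some atoms; the unmentioned ones are free. Counting distinct full assignments: branch {q4=false} (q3, q2, q1) contributes 8 new; branch {q2=true, q3=true, q4=true} (q1) contributes 2 new; branch {q3=true, q4=true} (q2, q1) contributes 2 new. Total: 12.

12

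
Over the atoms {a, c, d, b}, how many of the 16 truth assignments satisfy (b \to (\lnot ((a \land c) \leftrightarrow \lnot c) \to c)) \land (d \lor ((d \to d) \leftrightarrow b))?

8

Initial set: {((b \to (\lnot ((a \land c) \leftrightarrow \lnot c) \to c)) \land (d \lor ((d \to d) \leftrightarrow b)))}.
((b \to (\lnot ((a \land c) \leftrightarrow \lnot c) \to c)) \land (d \lor ((d \to d) \leftrightarrow b))): α-rule — add (b \to (\lnot ((a \land c) \leftrightarrow \lnot c) \to c)), (d \lor ((d \to d) \leftrightarrow b)).
(b \to (\lnot ((a \land c) \leftrightarrow \lnot c) \to c)): β-rule — branch into \lnot b  //  (\lnot ((a \land c) \leftrightarrow \lnot c) \to c).
  branch 1 (add \lnot b):
    (d \lor ((d \to d) \leftrightarrow b)): β-rule — branch into d  //  ((d \to d) \leftrightarrow b).
      branch 1.1 (add d):
        ○ open, literals {b=false, d=true}.
      branch 1.2 (add ((d \to d) \leftrightarrow b)):
        ((d \to d) \leftrightarrow b): β-rule — branch into (d \to d), b  //  \lnot (d \to d), \lnot b.
          branch 1.2.1 (add (d \to d), b):
            × closes — contains both b and \lnot b.
          branch 1.2.2 (add \lnot (d \to d), \lnot b):
            \lnot (d \to d): α-rule — add d, \lnot d.
            × closes — contains both d and \lnot d.
  branch 2 (add (\lnot ((a \land c) \leftrightarrow \lnot c) \to c)):
    (d \lor ((d \to d) \leftrightarrow b)): β-rule — branch into d  //  ((d \to d) \leftrightarrow b).
      branch 2.1 (add d):
        (\lnot ((a \land c) \leftrightarrow \lnot c) \to c): β-rule — branch into \lnot \lnot ((a \land c) \leftrightarrow \lnot c)  //  c.
          branch 2.1.1 (add \lnot \lnot ((a \land c) \leftrightarrow \lnot c)):
            \lnot \lnot ((a \land c) \leftrightarrow \lnot c): β-rule — branch into (a \land c), \lnot c  //  \lnot (a \land c), \lnot \lnot c.
              branch 2.1.1.1 (add (a \land c), \lnot c):
                (a \land c): α-rule — add a, c.
                × closes — contains both c and \lnot c.
              branch 2.1.1.2 (add \lnot (a \land c), \lnot \lnot c):
                \lnot (a \land c): β-rule — branch into \lnot a  //  \lnot c.
                  branch 2.1.1.2.1 (add \lnot a):
                    ○ open, literals {a=false, c=true, d=true}.
                  branch 2.1.1.2.2 (add \lnot c):
                    × closes — contains both c and \lnot c.
          branch 2.1.2 (add c):
            ○ open, literals {c=true, d=true}.
      branch 2.2 (add ((d \to d) \leftrightarrow b)):
        (\lnot ((a \land c) \leftrightarrow \lnot c) \to c): β-rule — branch into \lnot \lnot ((a \land c) \leftrightarrow \lnot c)  //  c.
          branch 2.2.1 (add \lnot \lnot ((a \land c) \leftrightarrow \lnot c)):
            ((d \to d) \leftrightarrow b): β-rule — branch into (d \to d), b  //  \lnot (d \to d), \lnot b.
              branch 2.2.1.1 (add (d \to d), b):
                \lnot \lnot ((a \land c) \leftrightarrow \lnot c): β-rule — branch into (a \land c), \lnot c  //  \lnot (a \land c), \lnot \lnot c.
                  branch 2.2.1.1.1 (add (a \land c), \lnot c):
                    (a \land c): α-rule — add a, c.
                    × closes — contains both c and \lnot c.
                  branch 2.2.1.1.2 (add \lnot (a \land c), \lnot \lnot c):
                    (d \to d): β-rule — branch into \lnot d  //  d.
                      branch 2.2.1.1.2.1 (add \lnot d):
                        \lnot (a \land c): β-rule — branch into \lnot a  //  \lnot c.
                          branch 2.2.1.1.2.1.1 (add \lnot a):
                            ○ open, literals {a=false, b=true, c=true, d=false}.
                          branch 2.2.1.1.2.1.2 (add \lnot c):
                            × closes — contains both c and \lnot c.
                      branch 2.2.1.1.2.2 (add d):
                        \lnot (a \land c): β-rule — branch into \lnot a  //  \lnot c.
                          branch 2.2.1.1.2.2.1 (add \lnot a):
                            ○ open, literals {a=false, b=true, c=true, d=true}.
                          branch 2.2.1.1.2.2.2 (add \lnot c):
                            × closes — contains both c and \lnot c.
              branch 2.2.1.2 (add \lnot (d \to d), \lnot b):
                \lnot (d \to d): α-rule — add d, \lnot d.
                × closes — contains both d and \lnot d.
          branch 2.2.2 (add c):
            ((d \to d) \leftrightarrow b): β-rule — branch into (d \to d), b  //  \lnot (d \to d), \lnot b.
              branch 2.2.2.1 (add (d \to d), b):
                (d \to d): β-rule — branch into \lnot d  //  d.
                  branch 2.2.2.1.1 (add \lnot d):
                    ○ open, literals {b=true, c=true, d=false}.
                  branch 2.2.2.1.2 (add d):
                    ○ open, literals {b=true, c=true, d=true}.
              branch 2.2.2.2 (add \lnot (d \to d), \lnot b):
                \lnot (d \to d): α-rule — add d, \lnot d.
                × closes — contains both d and \lnot d.
9 branches closed, 7 open.
Each open branch fixes some atoms; the unmentioned ones are free. Counting distinct full assignments: branch {b=false, d=true} (a, c) contributes 4 new; branch {a=false, c=true, d=true} (b) contributes 1 new; branch {c=true, d=true} (a, b) contributes 1 new; branch {a=false, b=true, c=true, d=false} (none free) contributes 1 new; branch {a=false, b=true, c=true, d=true} (none free) contributes 0 new; branch {b=true, c=true, d=false} (a) contributes 1 new; branch {b=true, c=true, d=true} (a) contributes 0 new. Total: 8.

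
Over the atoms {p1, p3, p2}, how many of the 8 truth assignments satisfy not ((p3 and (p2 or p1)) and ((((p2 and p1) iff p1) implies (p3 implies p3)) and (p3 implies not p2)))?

7

Initial set: {not ((p3 and (p2 or p1)) and ((((p2 and p1) iff p1) implies (p3 implies p3)) and (p3 implies not p2)))}.
not ((p3 and (p2 or p1)) and ((((p2 and p1) iff p1) implies (p3 implies p3)) and (p3 implies not p2))): β-rule — branch into not (p3 and (p2 or p1))  //  not ((((p2 and p1) iff p1) implies (p3 implies p3)) and (p3 implies not p2)).
  branch 1 (add not (p3 and (p2 or p1))):
    not (p3 and (p2 or p1)): β-rule — branch into not p3  //  not (p2 or p1).
      branch 1.1 (add not p3):
        ○ open, literals {p3=false}.
      branch 1.2 (add not (p2 or p1)):
        not (p2 or p1): α-rule — add not p2, not p1.
        ○ open, literals {p1=false, p2=false}.
  branch 2 (add not ((((p2 and p1) iff p1) implies (p3 implies p3)) and (p3 implies not p2))):
    not ((((p2 and p1) iff p1) implies (p3 implies p3)) and (p3 implies not p2)): β-rule — branch into not (((p2 and p1) iff p1) implies (p3 implies p3))  //  not (p3 implies not p2).
      branch 2.1 (add not (((p2 and p1) iff p1) implies (p3 implies p3))):
        not (((p2 and p1) iff p1) implies (p3 implies p3)): α-rule — add ((p2 and p1) iff p1), not (p3 implies p3).
        not (p3 implies p3): α-rule — add p3, not p3.
        × closes — contains both p3 and not p3.
      branch 2.2 (add not (p3 implies not p2)):
        not (p3 implies not p2): α-rule — add p3, not not p2.
        ○ open, literals {p2=true, p3=true}.
1 branch closed, 3 open.
Each open branch fixes some atoms; the unmentioned ones are free. Counting distinct full assignments: branch {p3=false} (p1, p2) contributes 4 new; branch {p1=false, p2=false} (p3) contributes 1 new; branch {p2=true, p3=true} (p1) contributes 2 new. Total: 7.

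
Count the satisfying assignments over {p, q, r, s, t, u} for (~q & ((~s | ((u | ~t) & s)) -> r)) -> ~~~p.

55

Initial set: {T ((~q & ((~s | ((u | ~t) & s)) -> r)) -> ~~~p)}.
T ((~q & ((~s | ((u | ~t) & s)) -> r)) -> ~~~p): β-rule — branch into F (~q & ((~s | ((u | ~t) & s)) -> r))  //  T ~~~p.
  branch 1 (add F (~q & ((~s | ((u | ~t) & s)) -> r))):
    F (~q & ((~s | ((u | ~t) & s)) -> r)): β-rule — branch into F ~q  //  F ((~s | ((u | ~t) & s)) -> r).
      branch 1.1 (add F ~q):
        ○ open, literals {q=T}.
      branch 1.2 (add F ((~s | ((u | ~t) & s)) -> r)):
        F ((~s | ((u | ~t) & s)) -> r): α-rule — add T (~s | ((u | ~t) & s)), F r.
        T (~s | ((u | ~t) & s)): β-rule — branch into T ~s  //  T ((u | ~t) & s).
          branch 1.2.1 (add T ~s):
            ○ open, literals {r=F, s=F}.
          branch 1.2.2 (add T ((u | ~t) & s)):
            T ((u | ~t) & s): α-rule — add T (u | ~t), T s.
            T (u | ~t): β-rule — branch into T u  //  T ~t.
              branch 1.2.2.1 (add T u):
                ○ open, literals {r=F, s=T, u=T}.
              branch 1.2.2.2 (add T ~t):
                ○ open, literals {r=F, s=T, t=F}.
  branch 2 (add T ~~~p):
    T ~~~p: drop double negation, giving T ~p.
    ○ open, literals {p=F}.
0 branches closed, 5 open.
Each open branch fixes some atoms; the unmentioned ones are free. Counting distinct full assignments: branch {q=T} (p, r, s, t, u) contributes 32 new; branch {r=F, s=F} (p, q, t, u) contributes 8 new; branch {r=F, s=T, u=T} (p, q, t) contributes 4 new; branch {r=F, s=T, t=F} (p, q, u) contributes 2 new; branch {p=F} (q, r, s, t, u) contributes 9 new. Total: 55.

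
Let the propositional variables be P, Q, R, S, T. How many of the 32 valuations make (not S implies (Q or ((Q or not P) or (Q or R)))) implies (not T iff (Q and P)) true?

17

Initial set: {((not S implies (Q or ((Q or not P) or (Q or R)))) implies (not T iff (Q and P)))}.
((not S implies (Q or ((Q or not P) or (Q or R)))) implies (not T iff (Q and P))): β-rule — branch into not (not S implies (Q or ((Q or not P) or (Q or R))))  //  (not T iff (Q and P)).
  branch 1 (add not (not S implies (Q or ((Q or not P) or (Q or R))))):
    not (not S implies (Q or ((Q or not P) or (Q or R)))): α-rule — add not S, not (Q or ((Q or not P) or (Q or R))).
    not (Q or ((Q or not P) or (Q or R))): α-rule — add not Q, not ((Q or not P) or (Q or R)).
    not ((Q or not P) or (Q or R)): α-rule — add not (Q or not P), not (Q or R).
    not (Q or not P): α-rule — add not Q, not not P.
    not (Q or R): α-rule — add not Q, not R.
    ○ open, literals {P=true, Q=false, R=false, S=false}.
  branch 2 (add (not T iff (Q and P))):
    (not T iff (Q and P)): β-rule — branch into not T, (Q and P)  //  not not T, not (Q and P).
      branch 2.1 (add not T, (Q and P)):
        (Q and P): α-rule — add Q, P.
        ○ open, literals {P=true, Q=true, T=false}.
      branch 2.2 (add not not T, not (Q and P)):
        not (Q and P): β-rule — branch into not Q  //  not P.
          branch 2.2.1 (add not Q):
            ○ open, literals {Q=false, T=true}.
          branch 2.2.2 (add not P):
            ○ open, literals {P=false, T=true}.
0 branches closed, 4 open.
Each open branch fixes some atoms; the unmentioned ones are free. Counting distinct full assignments: branch {P=true, Q=false, R=false, S=false} (T) contributes 2 new; branch {P=true, Q=true, T=false} (R, S) contributes 4 new; branch {Q=false, T=true} (P, R, S) contributes 7 new; branch {P=false, T=true} (Q, R, S) contributes 4 new. Total: 17.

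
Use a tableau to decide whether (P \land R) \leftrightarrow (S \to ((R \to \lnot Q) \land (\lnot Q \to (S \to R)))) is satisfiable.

Initial set: {T ((P \land R) \leftrightarrow (S \to ((R \to \lnot Q) \land (\lnot Q \to (S \to R)))))}.
T ((P \land R) \leftrightarrow (S \to ((R \to \lnot Q) \land (\lnot Q \to (S \to R))))): β-rule — branch into T (P \land R), T (S \to ((R \to \lnot Q) \land (\lnot Q \to (S \to R))))  //  F (P \land R), F (S \to ((R \to \lnot Q) \land (\lnot Q \to (S \to R)))).
  branch 1 (add T (P \land R), T (S \to ((R \to \lnot Q) \land (\lnot Q \to (S \to R))))):
    T (P \land R): α-rule — add T P, T R.
    T (S \to ((R \to \lnot Q) \land (\lnot Q \to (S \to R)))): β-rule — branch into F S  //  T ((R \to \lnot Q) \land (\lnot Q \to (S \to R))).
      branch 1.1 (add F S):
        ○ open, literals {P=true, R=true, S=false}.
      branch 1.2 (add T ((R \to \lnot Q) \land (\lnot Q \to (S \to R)))):
        T ((R \to \lnot Q) \land (\lnot Q \to (S \to R))): α-rule — add T (R \to \lnot Q), T (\lnot Q \to (S \to R)).
        T (R \to \lnot Q): β-rule — branch into F R  //  T \lnot Q.
          branch 1.2.1 (add F R):
            × closes — contains both R and \lnot R.
          branch 1.2.2 (add T \lnot Q):
            T (\lnot Q \to (S \to R)): β-rule — branch into F \lnot Q  //  T (S \to R).
              branch 1.2.2.1 (add F \lnot Q):
                × closes — contains both Q and \lnot Q.
              branch 1.2.2.2 (add T (S \to R)):
                T (S \to R): β-rule — branch into F S  //  T R.
                  branch 1.2.2.2.1 (add F S):
                    ○ open, literals {P=true, Q=false, R=true, S=false}.
                  branch 1.2.2.2.2 (add T R):
                    ○ open, literals {P=true, Q=false, R=true}.
  branch 2 (add F (P \land R), F (S \to ((R \to \lnot Q) \land (\lnot Q \to (S \to R))))):
    F (S \to ((R \to \lnot Q) \land (\lnot Q \to (S \to R)))): α-rule — add T S, F ((R \to \lnot Q) \land (\lnot Q \to (S \to R))).
    F (P \land R): β-rule — branch into F P  //  F R.
      branch 2.1 (add F P):
        F ((R \to \lnot Q) \land (\lnot Q \to (S \to R))): β-rule — branch into F (R \to \lnot Q)  //  F (\lnot Q \to (S \to R)).
          branch 2.1.1 (add F (R \to \lnot Q)):
            F (R \to \lnot Q): α-rule — add T R, F \lnot Q.
            ○ open, literals {P=false, Q=true, R=true, S=true}.
          branch 2.1.2 (add F (\lnot Q \to (S \to R))):
            F (\lnot Q \to (S \to R)): α-rule — add T \lnot Q, F (S \to R).
            F (S \to R): α-rule — add T S, F R.
            ○ open, literals {P=false, Q=false, R=false, S=true}.
      branch 2.2 (add F R):
        F ((R \to \lnot Q) \land (\lnot Q \to (S \to R))): β-rule — branch into F (R \to \lnot Q)  //  F (\lnot Q \to (S \to R)).
          branch 2.2.1 (add F (R \to \lnot Q)):
            F (R \to \lnot Q): α-rule — add T R, F \lnot Q.
            × closes — contains both R and \lnot R.
          branch 2.2.2 (add F (\lnot Q \to (S \to R))):
            F (\lnot Q \to (S \to R)): α-rule — add T \lnot Q, F (S \to R).
            F (S \to R): α-rule — add T S, F R.
            ○ open, literals {Q=false, R=false, S=true}.
3 branches closed, 6 open.
An open branch gives a satisfying assignment: P=true, R=true, S=false.

Satisfiable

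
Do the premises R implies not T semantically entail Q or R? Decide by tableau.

Initial set: {(R implies not T); not (Q or R)}.
not (Q or R): α-rule — add not Q, not R.
(R implies not T): β-rule — branch into not R  //  not T.
  branch 1 (add not R):
    ○ open, literals {Q=false, R=false}.
  branch 2 (add not T):
    ○ open, literals {Q=false, R=false, T=false}.
0 branches closed, 2 open.
An open branch gives a countermodel: Q=false, R=false (unmentioned atoms arbitrary); the premises hold there but the conclusion fails.

No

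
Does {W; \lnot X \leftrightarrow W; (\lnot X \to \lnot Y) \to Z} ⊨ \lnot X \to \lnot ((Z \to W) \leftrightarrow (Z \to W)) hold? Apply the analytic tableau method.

No

Initial set: {T W; T (\lnot X \leftrightarrow W); T ((\lnot X \to \lnot Y) \to Z); F (\lnot X \to \lnot ((Z \to W) \leftrightarrow (Z \to W)))}.
F (\lnot X \to \lnot ((Z \to W) \leftrightarrow (Z \to W))): α-rule — add T \lnot X, F \lnot ((Z \to W) \leftrightarrow (Z \to W)).
T (\lnot X \leftrightarrow W): β-rule — branch into T \lnot X, T W  //  F \lnot X, F W.
  branch 1 (add T \lnot X, T W):
    T ((\lnot X \to \lnot Y) \to Z): β-rule — branch into F (\lnot X \to \lnot Y)  //  T Z.
      branch 1.1 (add F (\lnot X \to \lnot Y)):
        F (\lnot X \to \lnot Y): α-rule — add T \lnot X, F \lnot Y.
        F \lnot ((Z \to W) \leftrightarrow (Z \to W)): β-rule — branch into T (Z \to W), T (Z \to W)  //  F (Z \to W), F (Z \to W).
          branch 1.1.1 (add T (Z \to W), T (Z \to W)):
            T (Z \to W): β-rule — branch into F Z  //  T W.
              branch 1.1.1.1 (add F Z):
                T (Z \to W): β-rule — branch into F Z  //  T W.
                  branch 1.1.1.1.1 (add F Z):
                    ○ open, literals {W=T, X=F, Y=T, Z=F}.
                  branch 1.1.1.1.2 (add T W):
                    ○ open, literals {W=T, X=F, Y=T, Z=F}.
              branch 1.1.1.2 (add T W):
                T (Z \to W): β-rule — branch into F Z  //  T W.
                  branch 1.1.1.2.1 (add F Z):
                    ○ open, literals {W=T, X=F, Y=T, Z=F}.
                  branch 1.1.1.2.2 (add T W):
                    ○ open, literals {W=T, X=F, Y=T}.
          branch 1.1.2 (add F (Z \to W), F (Z \to W)):
            F (Z \to W): α-rule — add T Z, F W.
            × closes — contains both W and \lnot W.
      branch 1.2 (add T Z):
        F \lnot ((Z \to W) \leftrightarrow (Z \to W)): β-rule — branch into T (Z \to W), T (Z \to W)  //  F (Z \to W), F (Z \to W).
          branch 1.2.1 (add T (Z \to W), T (Z \to W)):
            T (Z \to W): β-rule — branch into F Z  //  T W.
              branch 1.2.1.1 (add F Z):
                × closes — contains both Z and \lnot Z.
              branch 1.2.1.2 (add T W):
                T (Z \to W): β-rule — branch into F Z  //  T W.
                  branch 1.2.1.2.1 (add F Z):
                    × closes — contains both Z and \lnot Z.
                  branch 1.2.1.2.2 (add T W):
                    ○ open, literals {W=T, X=F, Z=T}.
          branch 1.2.2 (add F (Z \to W), F (Z \to W)):
            F (Z \to W): α-rule — add T Z, F W.
            × closes — contains both W and \lnot W.
  branch 2 (add F \lnot X, F W):
    × closes — contains both X and \lnot X.
5 branches closed, 5 open.
An open branch gives a countermodel: W=T, X=F, Y=T, Z=F (unmentioned atoms arbitrary); the premises hold there but the conclusion fails.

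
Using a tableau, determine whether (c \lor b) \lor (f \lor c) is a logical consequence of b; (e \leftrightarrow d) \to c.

Yes

Initial set: {b; ((e \leftrightarrow d) \to c); \lnot ((c \lor b) \lor (f \lor c))}.
\lnot ((c \lor b) \lor (f \lor c)): α-rule — add \lnot (c \lor b), \lnot (f \lor c).
\lnot (c \lor b): α-rule — add \lnot c, \lnot b.
× closes — contains both b and \lnot b.
All 1 branch closes.
Every branch closed, so the premises entail the conclusion.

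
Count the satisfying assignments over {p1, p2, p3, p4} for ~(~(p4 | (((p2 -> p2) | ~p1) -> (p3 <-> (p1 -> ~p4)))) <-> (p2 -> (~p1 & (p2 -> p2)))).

Initial set: {~(~(p4 | (((p2 -> p2) | ~p1) -> (p3 <-> (p1 -> ~p4)))) <-> (p2 -> (~p1 & (p2 -> p2))))}.
~(~(p4 | (((p2 -> p2) | ~p1) -> (p3 <-> (p1 -> ~p4)))) <-> (p2 -> (~p1 & (p2 -> p2)))): β-rule — branch into ~(p4 | (((p2 -> p2) | ~p1) -> (p3 <-> (p1 -> ~p4)))), ~(p2 -> (~p1 & (p2 -> p2)))  //  ~~(p4 | (((p2 -> p2) | ~p1) -> (p3 <-> (p1 -> ~p4)))), (p2 -> (~p1 & (p2 -> p2))).
  branch 1 (add ~(p4 | (((p2 -> p2) | ~p1) -> (p3 <-> (p1 -> ~p4)))), ~(p2 -> (~p1 & (p2 -> p2)))):
    ~(p4 | (((p2 -> p2) | ~p1) -> (p3 <-> (p1 -> ~p4)))): α-rule — add ~p4, ~(((p2 -> p2) | ~p1) -> (p3 <-> (p1 -> ~p4))).
    ~(p2 -> (~p1 & (p2 -> p2))): α-rule — add p2, ~(~p1 & (p2 -> p2)).
    ~(((p2 -> p2) | ~p1) -> (p3 <-> (p1 -> ~p4))): α-rule — add ((p2 -> p2) | ~p1), ~(p3 <-> (p1 -> ~p4)).
    ~(~p1 & (p2 -> p2)): β-rule — branch into ~~p1  //  ~(p2 -> p2).
      branch 1.1 (add ~~p1):
        ((p2 -> p2) | ~p1): β-rule — branch into (p2 -> p2)  //  ~p1.
          branch 1.1.1 (add (p2 -> p2)):
            ~(p3 <-> (p1 -> ~p4)): β-rule — branch into p3, ~(p1 -> ~p4)  //  ~p3, (p1 -> ~p4).
              branch 1.1.1.1 (add p3, ~(p1 -> ~p4)):
                ~(p1 -> ~p4): α-rule — add p1, ~~p4.
                × closes — contains both p4 and ~p4.
              branch 1.1.1.2 (add ~p3, (p1 -> ~p4)):
                (p2 -> p2): β-rule — branch into ~p2  //  p2.
                  branch 1.1.1.2.1 (add ~p2):
                    × closes — contains both p2 and ~p2.
                  branch 1.1.1.2.2 (add p2):
                    (p1 -> ~p4): β-rule — branch into ~p1  //  ~p4.
                      branch 1.1.1.2.2.1 (add ~p1):
                        × closes — contains both p1 and ~p1.
                      branch 1.1.1.2.2.2 (add ~p4):
                        ○ open, literals {p1=1, p2=1, p3=0, p4=0}.
          branch 1.1.2 (add ~p1):
            × closes — contains both p1 and ~p1.
      branch 1.2 (add ~(p2 -> p2)):
        ~(p2 -> p2): α-rule — add p2, ~p2.
        × closes — contains both p2 and ~p2.
  branch 2 (add ~~(p4 | (((p2 -> p2) | ~p1) -> (p3 <-> (p1 -> ~p4)))), (p2 -> (~p1 & (p2 -> p2)))):
    ~~(p4 | (((p2 -> p2) | ~p1) -> (p3 <-> (p1 -> ~p4)))): β-rule — branch into p4  //  (((p2 -> p2) | ~p1) -> (p3 <-> (p1 -> ~p4))).
      branch 2.1 (add p4):
        (p2 -> (~p1 & (p2 -> p2))): β-rule — branch into ~p2  //  (~p1 & (p2 -> p2)).
          branch 2.1.1 (add ~p2):
            ○ open, literals {p2=0, p4=1}.
          branch 2.1.2 (add (~p1 & (p2 -> p2))):
            (~p1 & (p2 -> p2)): α-rule — add ~p1, (p2 -> p2).
            (p2 -> p2): β-rule — branch into ~p2  //  p2.
              branch 2.1.2.1 (add ~p2):
                ○ open, literals {p1=0, p2=0, p4=1}.
              branch 2.1.2.2 (add p2):
                ○ open, literals {p1=0, p2=1, p4=1}.
      branch 2.2 (add (((p2 -> p2) | ~p1) -> (p3 <-> (p1 -> ~p4)))):
        (p2 -> (~p1 & (p2 -> p2))): β-rule — branch into ~p2  //  (~p1 & (p2 -> p2)).
          branch 2.2.1 (add ~p2):
            (((p2 -> p2) | ~p1) -> (p3 <-> (p1 -> ~p4))): β-rule — branch into ~((p2 -> p2) | ~p1)  //  (p3 <-> (p1 -> ~p4)).
              branch 2.2.1.1 (add ~((p2 -> p2) | ~p1)):
                ~((p2 -> p2) | ~p1): α-rule — add ~(p2 -> p2), ~~p1.
                ~(p2 -> p2): α-rule — add p2, ~p2.
                × closes — contains both p2 and ~p2.
              branch 2.2.1.2 (add (p3 <-> (p1 -> ~p4))):
                (p3 <-> (p1 -> ~p4)): β-rule — branch into p3, (p1 -> ~p4)  //  ~p3, ~(p1 -> ~p4).
                  branch 2.2.1.2.1 (add p3, (p1 -> ~p4)):
                    (p1 -> ~p4): β-rule — branch into ~p1  //  ~p4.
                      branch 2.2.1.2.1.1 (add ~p1):
                        ○ open, literals {p1=0, p2=0, p3=1}.
                      branch 2.2.1.2.1.2 (add ~p4):
                        ○ open, literals {p2=0, p3=1, p4=0}.
                  branch 2.2.1.2.2 (add ~p3, ~(p1 -> ~p4)):
                    ~(p1 -> ~p4): α-rule — add p1, ~~p4.
                    ○ open, literals {p1=1, p2=0, p3=0, p4=1}.
          branch 2.2.2 (add (~p1 & (p2 -> p2))):
            (~p1 & (p2 -> p2)): α-rule — add ~p1, (p2 -> p2).
            (((p2 -> p2) | ~p1) -> (p3 <-> (p1 -> ~p4))): β-rule — branch into ~((p2 -> p2) | ~p1)  //  (p3 <-> (p1 -> ~p4)).
              branch 2.2.2.1 (add ~((p2 -> p2) | ~p1)):
                ~((p2 -> p2) | ~p1): α-rule — add ~(p2 -> p2), ~~p1.
                × closes — contains both p1 and ~p1.
              branch 2.2.2.2 (add (p3 <-> (p1 -> ~p4))):
                (p2 -> p2): β-rule — branch into ~p2  //  p2.
                  branch 2.2.2.2.1 (add ~p2):
                    (p3 <-> (p1 -> ~p4)): β-rule — branch into p3, (p1 -> ~p4)  //  ~p3, ~(p1 -> ~p4).
                      branch 2.2.2.2.1.1 (add p3, (p1 -> ~p4)):
                        (p1 -> ~p4): β-rule — branch into ~p1  //  ~p4.
                          branch 2.2.2.2.1.1.1 (add ~p1):
                            ○ open, literals {p1=0, p2=0, p3=1}.
                          branch 2.2.2.2.1.1.2 (add ~p4):
                            ○ open, literals {p1=0, p2=0, p3=1, p4=0}.
                      branch 2.2.2.2.1.2 (add ~p3, ~(p1 -> ~p4)):
                        ~(p1 -> ~p4): α-rule — add p1, ~~p4.
                        × closes — contains both p1 and ~p1.
                  branch 2.2.2.2.2 (add p2):
                    (p3 <-> (p1 -> ~p4)): β-rule — branch into p3, (p1 -> ~p4)  //  ~p3, ~(p1 -> ~p4).
                      branch 2.2.2.2.2.1 (add p3, (p1 -> ~p4)):
                        (p1 -> ~p4): β-rule — branch into ~p1  //  ~p4.
                          branch 2.2.2.2.2.1.1 (add ~p1):
                            ○ open, literals {p1=0, p2=1, p3=1}.
                          branch 2.2.2.2.2.1.2 (add ~p4):
                            ○ open, literals {p1=0, p2=1, p3=1, p4=0}.
                      branch 2.2.2.2.2.2 (add ~p3, ~(p1 -> ~p4)):
                        ~(p1 -> ~p4): α-rule — add p1, ~~p4.
                        × closes — contains both p1 and ~p1.
9 branches closed, 11 open.
Each open branch fixes some atoms; the unmentioned ones are free. Counting distinct full assignments: branch {p1=1, p2=1, p3=0, p4=0} (none free) contributes 1 new; branch {p2=0, p4=1} (p1, p3) contributes 4 new; branch {p1=0, p2=0, p4=1} (p3) contributes 0 new; branch {p1=0, p2=1, p4=1} (p3) contributes 2 new; branch {p1=0, p2=0, p3=1} (p4) contributes 1 new; branch {p2=0, p3=1, p4=0} (p1) contributes 1 new; branch {p1=1, p2=0, p3=0, p4=1} (none free) contributes 0 new; branch {p1=0, p2=0, p3=1} (p4) contributes 0 new; branch {p1=0, p2=0, p3=1, p4=0} (none free) contributes 0 new; branch {p1=0, p2=1, p3=1} (p4) contributes 1 new; branch {p1=0, p2=1, p3=1, p4=0} (none free) contributes 0 new. Total: 10.

10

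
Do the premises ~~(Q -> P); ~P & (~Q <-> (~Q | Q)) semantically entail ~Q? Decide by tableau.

Initial set: {~~(Q -> P); (~P & (~Q <-> (~Q | Q))); ~~Q}.
~~(Q -> P): drop double negation, giving (Q -> P).
(~P & (~Q <-> (~Q | Q))): α-rule — add ~P, (~Q <-> (~Q | Q)).
(Q -> P): β-rule — branch into ~Q  //  P.
  branch 1 (add ~Q):
    × closes — contains both Q and ~Q.
  branch 2 (add P):
    × closes — contains both P and ~P.
All 2 branches close.
Every branch closed, so the premises entail the conclusion.

Yes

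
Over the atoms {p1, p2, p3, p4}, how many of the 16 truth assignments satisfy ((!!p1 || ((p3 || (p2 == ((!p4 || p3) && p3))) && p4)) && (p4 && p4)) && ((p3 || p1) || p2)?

Initial set: {T (((!!p1 || ((p3 || (p2 == ((!p4 || p3) && p3))) && p4)) && (p4 && p4)) && ((p3 || p1) || p2))}.
T (((!!p1 || ((p3 || (p2 == ((!p4 || p3) && p3))) && p4)) && (p4 && p4)) && ((p3 || p1) || p2)): α-rule — add T ((!!p1 || ((p3 || (p2 == ((!p4 || p3) && p3))) && p4)) && (p4 && p4)), T ((p3 || p1) || p2).
T ((!!p1 || ((p3 || (p2 == ((!p4 || p3) && p3))) && p4)) && (p4 && p4)): α-rule — add T (!!p1 || ((p3 || (p2 == ((!p4 || p3) && p3))) && p4)), T (p4 && p4).
T (p4 && p4): α-rule — add T p4, T p4.
T ((p3 || p1) || p2): β-rule — branch into T (p3 || p1)  //  T p2.
  branch 1 (add T (p3 || p1)):
    T (!!p1 || ((p3 || (p2 == ((!p4 || p3) && p3))) && p4)): β-rule — branch into T !!p1  //  T ((p3 || (p2 == ((!p4 || p3) && p3))) && p4).
      branch 1.1 (add T !!p1):
        T !!p1: drop double negation, giving T p1.
        T (p3 || p1): β-rule — branch into T p3  //  T p1.
          branch 1.1.1 (add T p3):
            ○ open, literals {p1=T, p3=T, p4=T}.
          branch 1.1.2 (add T p1):
            ○ open, literals {p1=T, p4=T}.
      branch 1.2 (add T ((p3 || (p2 == ((!p4 || p3) && p3))) && p4)):
        T ((p3 || (p2 == ((!p4 || p3) && p3))) && p4): α-rule — add T (p3 || (p2 == ((!p4 || p3) && p3))), T p4.
        T (p3 || p1): β-rule — branch into T p3  //  T p1.
          branch 1.2.1 (add T p3):
            T (p3 || (p2 == ((!p4 || p3) && p3))): β-rule — branch into T p3  //  T (p2 == ((!p4 || p3) && p3)).
              branch 1.2.1.1 (add T p3):
                ○ open, literals {p3=T, p4=T}.
              branch 1.2.1.2 (add T (p2 == ((!p4 || p3) && p3))):
                T (p2 == ((!p4 || p3) && p3)): β-rule — branch into T p2, T ((!p4 || p3) && p3)  //  F p2, F ((!p4 || p3) && p3).
                  branch 1.2.1.2.1 (add T p2, T ((!p4 || p3) && p3)):
                    T ((!p4 || p3) && p3): α-rule — add T (!p4 || p3), T p3.
                    T (!p4 || p3): β-rule — branch into T !p4  //  T p3.
                      branch 1.2.1.2.1.1 (add T !p4):
                        × closes — contains both p4 and !p4.
                      branch 1.2.1.2.1.2 (add T p3):
                        ○ open, literals {p2=T, p3=T, p4=T}.
                  branch 1.2.1.2.2 (add F p2, F ((!p4 || p3) && p3)):
                    F ((!p4 || p3) && p3): β-rule — branch into F (!p4 || p3)  //  F p3.
                      branch 1.2.1.2.2.1 (add F (!p4 || p3)):
                        F (!p4 || p3): α-rule — add F !p4, F p3.
                        × closes — contains both p3 and !p3.
                      branch 1.2.1.2.2.2 (add F p3):
                        × closes — contains both p3 and !p3.
          branch 1.2.2 (add T p1):
            T (p3 || (p2 == ((!p4 || p3) && p3))): β-rule — branch into T p3  //  T (p2 == ((!p4 || p3) && p3)).
              branch 1.2.2.1 (add T p3):
                ○ open, literals {p1=T, p3=T, p4=T}.
              branch 1.2.2.2 (add T (p2 == ((!p4 || p3) && p3))):
                T (p2 == ((!p4 || p3) && p3)): β-rule — branch into T p2, T ((!p4 || p3) && p3)  //  F p2, F ((!p4 || p3) && p3).
                  branch 1.2.2.2.1 (add T p2, T ((!p4 || p3) && p3)):
                    T ((!p4 || p3) && p3): α-rule — add T (!p4 || p3), T p3.
                    T (!p4 || p3): β-rule — branch into T !p4  //  T p3.
                      branch 1.2.2.2.1.1 (add T !p4):
                        × closes — contains both p4 and !p4.
                      branch 1.2.2.2.1.2 (add T p3):
                        ○ open, literals {p1=T, p2=T, p3=T, p4=T}.
                  branch 1.2.2.2.2 (add F p2, F ((!p4 || p3) && p3)):
                    F ((!p4 || p3) && p3): β-rule — branch into F (!p4 || p3)  //  F p3.
                      branch 1.2.2.2.2.1 (add F (!p4 || p3)):
                        F (!p4 || p3): α-rule — add F !p4, F p3.
                        ○ open, literals {p1=T, p2=F, p3=F, p4=T}.
                      branch 1.2.2.2.2.2 (add F p3):
                        ○ open, literals {p1=T, p2=F, p3=F, p4=T}.
  branch 2 (add T p2):
    T (!!p1 || ((p3 || (p2 == ((!p4 || p3) && p3))) && p4)): β-rule — branch into T !!p1  //  T ((p3 || (p2 == ((!p4 || p3) && p3))) && p4).
      branch 2.1 (add T !!p1):
        T !!p1: drop double negation, giving T p1.
        ○ open, literals {p1=T, p2=T, p4=T}.
      branch 2.2 (add T ((p3 || (p2 == ((!p4 || p3) && p3))) && p4)):
        T ((p3 || (p2 == ((!p4 || p3) && p3))) && p4): α-rule — add T (p3 || (p2 == ((!p4 || p3) && p3))), T p4.
        T (p3 || (p2 == ((!p4 || p3) && p3))): β-rule — branch into T p3  //  T (p2 == ((!p4 || p3) && p3)).
          branch 2.2.1 (add T p3):
            ○ open, literals {p2=T, p3=T, p4=T}.
          branch 2.2.2 (add T (p2 == ((!p4 || p3) && p3))):
            T (p2 == ((!p4 || p3) && p3)): β-rule — branch into T p2, T ((!p4 || p3) && p3)  //  F p2, F ((!p4 || p3) && p3).
              branch 2.2.2.1 (add T p2, T ((!p4 || p3) && p3)):
                T ((!p4 || p3) && p3): α-rule — add T (!p4 || p3), T p3.
                T (!p4 || p3): β-rule — branch into T !p4  //  T p3.
                  branch 2.2.2.1.1 (add T !p4):
                    × closes — contains both p4 and !p4.
                  branch 2.2.2.1.2 (add T p3):
                    ○ open, literals {p2=T, p3=T, p4=T}.
              branch 2.2.2.2 (add F p2, F ((!p4 || p3) && p3)):
                × closes — contains both p2 and !p2.
6 branches closed, 11 open.
Each open branch fixes some atoms; the unmentioned ones are free. Counting distinct full assignments: branch {p1=T, p3=T, p4=T} (p2) contributes 2 new; branch {p1=T, p4=T} (p2, p3) contributes 2 new; branch {p3=T, p4=T} (p1, p2) contributes 2 new; branch {p2=T, p3=T, p4=T} (p1) contributes 0 new; branch {p1=T, p3=T, p4=T} (p2) contributes 0 new; branch {p1=T, p2=T, p3=T, p4=T} (none free) contributes 0 new; branch {p1=T, p2=F, p3=F, p4=T} (none free) contributes 0 new; branch {p1=T, p2=F, p3=F, p4=T} (none free) contributes 0 new; branch {p1=T, p2=T, p4=T} (p3) contributes 0 new; branch {p2=T, p3=T, p4=T} (p1) contributes 0 new; branch {p2=T, p3=T, p4=T} (p1) contributes 0 new. Total: 6.

6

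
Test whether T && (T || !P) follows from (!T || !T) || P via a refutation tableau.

No

Initial set: {((!T || !T) || P); !(T && (T || !P))}.
((!T || !T) || P): β-rule — branch into (!T || !T)  //  P.
  branch 1 (add (!T || !T)):
    !(T && (T || !P)): β-rule — branch into !T  //  !(T || !P).
      branch 1.1 (add !T):
        (!T || !T): β-rule — branch into !T  //  !T.
          branch 1.1.1 (add !T):
            ○ open, literals {T=F}.
          branch 1.1.2 (add !T):
            ○ open, literals {T=F}.
      branch 1.2 (add !(T || !P)):
        !(T || !P): α-rule — add !T, !!P.
        (!T || !T): β-rule — branch into !T  //  !T.
          branch 1.2.1 (add !T):
            ○ open, literals {P=T, T=F}.
          branch 1.2.2 (add !T):
            ○ open, literals {P=T, T=F}.
  branch 2 (add P):
    !(T && (T || !P)): β-rule — branch into !T  //  !(T || !P).
      branch 2.1 (add !T):
        ○ open, literals {P=T, T=F}.
      branch 2.2 (add !(T || !P)):
        !(T || !P): α-rule — add !T, !!P.
        ○ open, literals {P=T, T=F}.
0 branches closed, 6 open.
An open branch gives a countermodel: T=F (unmentioned atoms arbitrary); the premises hold there but the conclusion fails.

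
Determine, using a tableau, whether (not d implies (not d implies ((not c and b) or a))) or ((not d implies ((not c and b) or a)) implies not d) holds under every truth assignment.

Assume the negation and expand:
Initial set: {not ((not d implies (not d implies ((not c and b) or a))) or ((not d implies ((not c and b) or a)) implies not d))}.
not ((not d implies (not d implies ((not c and b) or a))) or ((not d implies ((not c and b) or a)) implies not d)): α-rule — add not (not d implies (not d implies ((not c and b) or a))), not ((not d implies ((not c and b) or a)) implies not d).
not (not d implies (not d implies ((not c and b) or a))): α-rule — add not d, not (not d implies ((not c and b) or a)).
not ((not d implies ((not c and b) or a)) implies not d): α-rule — add (not d implies ((not c and b) or a)), not not d.
× closes — contains both d and not d.
All 1 branch closes.
Every branch closed, so the negation is unsatisfiable and the formula is valid.

Valid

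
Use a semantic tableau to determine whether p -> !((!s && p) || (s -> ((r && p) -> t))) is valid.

Not valid

Assume the negation and expand:
Initial set: {!(p -> !((!s && p) || (s -> ((r && p) -> t))))}.
!(p -> !((!s && p) || (s -> ((r && p) -> t)))): α-rule — add p, !!((!s && p) || (s -> ((r && p) -> t))).
!!((!s && p) || (s -> ((r && p) -> t))): β-rule — branch into (!s && p)  //  (s -> ((r && p) -> t)).
  branch 1 (add (!s && p)):
    (!s && p): α-rule — add !s, p.
    ○ open, literals {p=1, s=0}.
  branch 2 (add (s -> ((r && p) -> t))):
    (s -> ((r && p) -> t)): β-rule — branch into !s  //  ((r && p) -> t).
      branch 2.1 (add !s):
        ○ open, literals {p=1, s=0}.
      branch 2.2 (add ((r && p) -> t)):
        ((r && p) -> t): β-rule — branch into !(r && p)  //  t.
          branch 2.2.1 (add !(r && p)):
            !(r && p): β-rule — branch into !r  //  !p.
              branch 2.2.1.1 (add !r):
                ○ open, literals {p=1, r=0}.
              branch 2.2.1.2 (add !p):
                × closes — contains both p and !p.
          branch 2.2.2 (add t):
            ○ open, literals {p=1, t=1}.
1 branch closed, 4 open.
An open branch gives a countermodel: p=1, s=0 (unmentioned atoms arbitrary); under it the original formula is false.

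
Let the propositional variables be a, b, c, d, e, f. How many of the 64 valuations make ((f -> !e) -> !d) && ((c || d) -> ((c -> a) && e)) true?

Initial set: {(((f -> !e) -> !d) && ((c || d) -> ((c -> a) && e)))}.
(((f -> !e) -> !d) && ((c || d) -> ((c -> a) && e))): α-rule — add ((f -> !e) -> !d), ((c || d) -> ((c -> a) && e)).
((f -> !e) -> !d): β-rule — branch into !(f -> !e)  //  !d.
  branch 1 (add !(f -> !e)):
    !(f -> !e): α-rule — add f, !!e.
    ((c || d) -> ((c -> a) && e)): β-rule — branch into !(c || d)  //  ((c -> a) && e).
      branch 1.1 (add !(c || d)):
        !(c || d): α-rule — add !c, !d.
        ○ open, literals {c=0, d=0, e=1, f=1}.
      branch 1.2 (add ((c -> a) && e)):
        ((c -> a) && e): α-rule — add (c -> a), e.
        (c -> a): β-rule — branch into !c  //  a.
          branch 1.2.1 (add !c):
            ○ open, literals {c=0, e=1, f=1}.
          branch 1.2.2 (add a):
            ○ open, literals {a=1, e=1, f=1}.
  branch 2 (add !d):
    ((c || d) -> ((c -> a) && e)): β-rule — branch into !(c || d)  //  ((c -> a) && e).
      branch 2.1 (add !(c || d)):
        !(c || d): α-rule — add !c, !d.
        ○ open, literals {c=0, d=0}.
      branch 2.2 (add ((c -> a) && e)):
        ((c -> a) && e): α-rule — add (c -> a), e.
        (c -> a): β-rule — branch into !c  //  a.
          branch 2.2.1 (add !c):
            ○ open, literals {c=0, d=0, e=1}.
          branch 2.2.2 (add a):
            ○ open, literals {a=1, d=0, e=1}.
0 branches closed, 6 open.
Each open branch fixes some atoms; the unmentioned ones are free. Counting distinct full assignments: branch {c=0, d=0, e=1, f=1} (a, b) contributes 4 new; branch {c=0, e=1, f=1} (a, b, d) contributes 4 new; branch {a=1, e=1, f=1} (b, c, d) contributes 4 new; branch {c=0, d=0} (a, b, e, f) contributes 12 new; branch {c=0, d=0, e=1} (a, b, f) contributes 0 new; branch {a=1, d=0, e=1} (b, c, f) contributes 2 new. Total: 26.

26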